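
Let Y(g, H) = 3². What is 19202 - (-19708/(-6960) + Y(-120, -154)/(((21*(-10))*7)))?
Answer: 1636921619/85260 ≈ 19199.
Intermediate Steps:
Y(g, H) = 9
19202 - (-19708/(-6960) + Y(-120, -154)/(((21*(-10))*7))) = 19202 - (-19708/(-6960) + 9/(((21*(-10))*7))) = 19202 - (-19708*(-1/6960) + 9/((-210*7))) = 19202 - (4927/1740 + 9/(-1470)) = 19202 - (4927/1740 + 9*(-1/1470)) = 19202 - (4927/1740 - 3/490) = 19202 - 1*240901/85260 = 19202 - 240901/85260 = 1636921619/85260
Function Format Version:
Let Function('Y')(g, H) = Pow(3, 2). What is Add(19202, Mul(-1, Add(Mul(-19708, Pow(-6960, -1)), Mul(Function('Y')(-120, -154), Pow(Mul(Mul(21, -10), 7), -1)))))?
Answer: Rational(1636921619, 85260) ≈ 19199.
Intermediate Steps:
Function('Y')(g, H) = 9
Add(19202, Mul(-1, Add(Mul(-19708, Pow(-6960, -1)), Mul(Function('Y')(-120, -154), Pow(Mul(Mul(21, -10), 7), -1))))) = Add(19202, Mul(-1, Add(Mul(-19708, Pow(-6960, -1)), Mul(9, Pow(Mul(Mul(21, -10), 7), -1))))) = Add(19202, Mul(-1, Add(Mul(-19708, Rational(-1, 6960)), Mul(9, Pow(Mul(-210, 7), -1))))) = Add(19202, Mul(-1, Add(Rational(4927, 1740), Mul(9, Pow(-1470, -1))))) = Add(19202, Mul(-1, Add(Rational(4927, 1740), Mul(9, Rational(-1, 1470))))) = Add(19202, Mul(-1, Add(Rational(4927, 1740), Rational(-3, 490)))) = Add(19202, Mul(-1, Rational(240901, 85260))) = Add(19202, Rational(-240901, 85260)) = Rational(1636921619, 85260)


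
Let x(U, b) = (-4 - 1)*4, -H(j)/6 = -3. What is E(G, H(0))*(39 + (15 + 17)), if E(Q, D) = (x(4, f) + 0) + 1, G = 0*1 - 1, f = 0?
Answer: -1349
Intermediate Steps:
G = -1 (G = 0 - 1 = -1)
H(j) = 18 (H(j) = -6*(-3) = 18)
x(U, b) = -20 (x(U, b) = -5*4 = -20)
E(Q, D) = -19 (E(Q, D) = (-20 + 0) + 1 = -20 + 1 = -19)
E(G, H(0))*(39 + (15 + 17)) = -19*(39 + (15 + 17)) = -19*(39 + 32) = -19*71 = -1349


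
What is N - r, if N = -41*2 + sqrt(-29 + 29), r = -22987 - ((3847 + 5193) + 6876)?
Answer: 38821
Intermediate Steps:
r = -38903 (r = -22987 - (9040 + 6876) = -22987 - 1*15916 = -22987 - 15916 = -38903)
N = -82 (N = -82 + sqrt(0) = -82 + 0 = -82)
N - r = -82 - 1*(-38903) = -82 + 38903 = 38821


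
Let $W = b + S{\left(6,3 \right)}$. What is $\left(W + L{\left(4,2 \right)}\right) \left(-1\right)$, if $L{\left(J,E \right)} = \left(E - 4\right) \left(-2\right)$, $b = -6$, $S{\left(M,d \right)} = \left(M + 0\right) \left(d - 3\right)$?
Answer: $2$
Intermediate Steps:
$S{\left(M,d \right)} = M \left(-3 + d\right)$
$L{\left(J,E \right)} = 8 - 2 E$ ($L{\left(J,E \right)} = \left(-4 + E\right) \left(-2\right) = 8 - 2 E$)
$W = -6$ ($W = -6 + 6 \left(-3 + 3\right) = -6 + 6 \cdot 0 = -6 + 0 = -6$)
$\left(W + L{\left(4,2 \right)}\right) \left(-1\right) = \left(-6 + \left(8 - 4\right)\right) \left(-1\right) = \left(-6 + 4\right) \left(-1\right) = \left(-2\right) \left(-1\right) = 2$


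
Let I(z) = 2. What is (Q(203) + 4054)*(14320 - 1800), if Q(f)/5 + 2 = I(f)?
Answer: 50756080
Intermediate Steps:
Q(f) = 0 (Q(f) = -10 + 5*2 = -10 + 10 = 0)
(Q(203) + 4054)*(14320 - 1800) = (0 + 4054)*(14320 - 1800) = 4054*12520 = 50756080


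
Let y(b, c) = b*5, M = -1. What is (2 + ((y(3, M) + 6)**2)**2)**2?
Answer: 37823637289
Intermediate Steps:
y(b, c) = 5*b
(2 + ((y(3, M) + 6)**2)**2)**2 = (2 + ((5*3 + 6)**2)**2)**2 = (2 + ((15 + 6)**2)**2)**2 = (2 + (21**2)**2)**2 = (2 + 441**2)**2 = (2 + 194481)**2 = 194483**2 = 37823637289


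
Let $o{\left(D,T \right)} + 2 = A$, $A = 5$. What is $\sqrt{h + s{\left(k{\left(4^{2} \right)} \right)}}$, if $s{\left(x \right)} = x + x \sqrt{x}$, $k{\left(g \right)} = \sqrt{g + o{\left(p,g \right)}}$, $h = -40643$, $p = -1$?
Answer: $\sqrt{-40643 + \sqrt{19} + 19^{\frac{3}{4}}} \approx 201.57 i$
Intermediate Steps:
$o{\left(D,T \right)} = 3$ ($o{\left(D,T \right)} = -2 + 5 = 3$)
$k{\left(g \right)} = \sqrt{3 + g}$ ($k{\left(g \right)} = \sqrt{g + 3} = \sqrt{3 + g}$)
$s{\left(x \right)} = x + x^{\frac{3}{2}}$
$\sqrt{h + s{\left(k{\left(4^{2} \right)} \right)}} = \sqrt{-40643 + \left(\sqrt{3 + 4^{2}} + \left(\sqrt{3 + 4^{2}}\right)^{\frac{3}{2}}\right)} = \sqrt{-40643 + \left(\sqrt{3 + 16} + \left(\sqrt{3 + 16}\right)^{\frac{3}{2}}\right)} = \sqrt{-40643 + \left(\sqrt{19} + \left(\sqrt{19}\right)^{\frac{3}{2}}\right)} = \sqrt{-40643 + \left(\sqrt{19} + 19^{\frac{3}{4}}\right)} = \sqrt{-40643 + \sqrt{19} + 19^{\frac{3}{4}}}$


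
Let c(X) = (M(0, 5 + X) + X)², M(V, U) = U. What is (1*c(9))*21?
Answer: 11109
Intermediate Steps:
c(X) = (5 + 2*X)² (c(X) = ((5 + X) + X)² = (5 + 2*X)²)
(1*c(9))*21 = (1*(5 + 2*9)²)*21 = (1*(5 + 18)²)*21 = (1*23²)*21 = (1*529)*21 = 529*21 = 11109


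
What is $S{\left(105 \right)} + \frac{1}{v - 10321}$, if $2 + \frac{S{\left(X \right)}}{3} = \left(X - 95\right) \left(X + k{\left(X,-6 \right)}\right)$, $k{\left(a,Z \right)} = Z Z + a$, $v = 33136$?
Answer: $\frac{168237811}{22815} \approx 7374.0$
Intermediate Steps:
$k{\left(a,Z \right)} = a + Z^{2}$ ($k{\left(a,Z \right)} = Z^{2} + a = a + Z^{2}$)
$S{\left(X \right)} = -6 + 3 \left(-95 + X\right) \left(36 + 2 X\right)$ ($S{\left(X \right)} = -6 + 3 \left(X - 95\right) \left(X + \left(X + \left(-6\right)^{2}\right)\right) = -6 + 3 \left(-95 + X\right) \left(X + \left(X + 36\right)\right) = -6 + 3 \left(-95 + X\right) \left(X + \left(36 + X\right)\right) = -6 + 3 \left(-95 + X\right) \left(36 + 2 X\right)$)
$S{\left(105 \right)} + \frac{1}{v - 10321} = \left(-10266 - 48510 + 6 \cdot 105^{2}\right) + \frac{1}{33136 - 10321} = \left(-10266 - 48510 + 6 \cdot 11025\right) + \frac{1}{22815} = \left(-10266 - 48510 + 66150\right) + \frac{1}{22815} = 7374 + \frac{1}{22815} = \frac{168237811}{22815}$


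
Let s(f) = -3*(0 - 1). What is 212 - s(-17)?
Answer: 209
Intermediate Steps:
s(f) = 3 (s(f) = -3*(-1) = 3)
212 - s(-17) = 212 - 1*3 = 212 - 3 = 209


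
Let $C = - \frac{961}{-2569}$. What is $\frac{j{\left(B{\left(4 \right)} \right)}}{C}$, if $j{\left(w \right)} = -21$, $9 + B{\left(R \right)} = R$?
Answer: $- \frac{53949}{961} \approx -56.138$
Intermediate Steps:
$B{\left(R \right)} = -9 + R$
$C = \frac{961}{2569}$ ($C = \left(-961\right) \left(- \frac{1}{2569}\right) = \frac{961}{2569} \approx 0.37408$)
$\frac{j{\left(B{\left(4 \right)} \right)}}{C} = - \frac{21}{\frac{961}{2569}} = \left(-21\right) \frac{2569}{961} = - \frac{53949}{961}$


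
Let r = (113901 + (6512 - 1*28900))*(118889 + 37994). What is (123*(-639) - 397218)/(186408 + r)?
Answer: -475815/14357020387 ≈ -3.3142e-5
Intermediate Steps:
r = 14356833979 (r = (113901 + (6512 - 28900))*156883 = (113901 - 22388)*156883 = 91513*156883 = 14356833979)
(123*(-639) - 397218)/(186408 + r) = (123*(-639) - 397218)/(186408 + 14356833979) = (-78597 - 397218)/14357020387 = -475815*1/14357020387 = -475815/14357020387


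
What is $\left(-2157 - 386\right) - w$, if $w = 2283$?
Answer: $-4826$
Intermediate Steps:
$\left(-2157 - 386\right) - w = \left(-2157 - 386\right) - 2283 = -2543 - 2283 = -4826$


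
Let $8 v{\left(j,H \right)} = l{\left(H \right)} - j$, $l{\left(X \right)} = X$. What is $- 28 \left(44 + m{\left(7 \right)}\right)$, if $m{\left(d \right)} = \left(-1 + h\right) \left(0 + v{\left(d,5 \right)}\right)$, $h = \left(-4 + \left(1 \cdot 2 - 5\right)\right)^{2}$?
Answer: $-896$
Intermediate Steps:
$v{\left(j,H \right)} = - \frac{j}{8} + \frac{H}{8}$ ($v{\left(j,H \right)} = \frac{H - j}{8} = - \frac{j}{8} + \frac{H}{8}$)
$h = 49$ ($h = \left(-4 + \left(2 - 5\right)\right)^{2} = \left(-4 - 3\right)^{2} = \left(-7\right)^{2} = 49$)
$m{\left(d \right)} = 30 - 6 d$ ($m{\left(d \right)} = \left(-1 + 49\right) \left(0 - \left(- \frac{5}{8} + \frac{d}{8}\right)\right) = 48 \left(0 - \left(- \frac{5}{8} + \frac{d}{8}\right)\right) = 48 \left(\frac{5}{8} - \frac{d}{8}\right) = 30 - 6 d$)
$- 28 \left(44 + m{\left(7 \right)}\right) = - 28 \left(44 + \left(30 - 42\right)\right) = - 28 \left(44 - 12\right) = \left(-28\right) 32 = -896$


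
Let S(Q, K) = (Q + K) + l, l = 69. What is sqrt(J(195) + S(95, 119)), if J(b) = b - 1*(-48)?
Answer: sqrt(526) ≈ 22.935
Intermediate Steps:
S(Q, K) = 69 + K + Q (S(Q, K) = (Q + K) + 69 = (K + Q) + 69 = 69 + K + Q)
J(b) = 48 + b (J(b) = b + 48 = 48 + b)
sqrt(J(195) + S(95, 119)) = sqrt((48 + 195) + (69 + 119 + 95)) = sqrt(243 + 283) = sqrt(526)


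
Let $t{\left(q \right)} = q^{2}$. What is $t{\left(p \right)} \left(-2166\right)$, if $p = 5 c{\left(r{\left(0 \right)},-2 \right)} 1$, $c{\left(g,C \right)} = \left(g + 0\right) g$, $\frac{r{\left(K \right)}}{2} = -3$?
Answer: $-70178400$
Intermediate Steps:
$r{\left(K \right)} = -6$ ($r{\left(K \right)} = 2 \left(-3\right) = -6$)
$c{\left(g,C \right)} = g^{2}$ ($c{\left(g,C \right)} = g g = g^{2}$)
$p = 180$ ($p = 5 \left(-6\right)^{2} \cdot 1 = 5 \cdot 36 \cdot 1 = 180 \cdot 1 = 180$)
$t{\left(p \right)} \left(-2166\right) = 180^{2} \left(-2166\right) = 32400 \left(-2166\right) = -70178400$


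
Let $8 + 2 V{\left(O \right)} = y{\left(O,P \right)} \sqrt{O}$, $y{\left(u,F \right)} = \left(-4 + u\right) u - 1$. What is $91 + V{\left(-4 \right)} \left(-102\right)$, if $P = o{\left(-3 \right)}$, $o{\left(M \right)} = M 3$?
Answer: $499 - 3162 i \approx 499.0 - 3162.0 i$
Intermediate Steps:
$o{\left(M \right)} = 3 M$
$P = -9$ ($P = 3 \left(-3\right) = -9$)
$y{\left(u,F \right)} = -1 + u \left(-4 + u\right)$ ($y{\left(u,F \right)} = u \left(-4 + u\right) - 1 = -1 + u \left(-4 + u\right)$)
$V{\left(O \right)} = -4 + \frac{\sqrt{O} \left(-1 + O^{2} - 4 O\right)}{2}$ ($V{\left(O \right)} = -4 + \frac{\left(-1 + O^{2} - 4 O\right) \sqrt{O}}{2} = -4 + \frac{\sqrt{O} \left(-1 + O^{2} - 4 O\right)}{2}$)
$91 + V{\left(-4 \right)} \left(-102\right) = 91 + \left(-4 + \frac{\sqrt{-4} \left(-1 + \left(-4\right)^{2} - -16\right)}{2}\right) \left(-102\right) = 91 + \left(-4 + \frac{2 i \left(-1 + 16 + 16\right)}{2}\right) \left(-102\right) = 91 + \left(-4 + \frac{1}{2} \cdot 2 i 31\right) \left(-102\right) = 91 + \left(-4 + 31 i\right) \left(-102\right) = 91 + \left(408 - 3162 i\right) = 499 - 3162 i$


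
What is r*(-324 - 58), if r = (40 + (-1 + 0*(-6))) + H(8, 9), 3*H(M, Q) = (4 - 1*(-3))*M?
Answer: -66086/3 ≈ -22029.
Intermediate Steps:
H(M, Q) = 7*M/3 (H(M, Q) = ((4 - 1*(-3))*M)/3 = ((4 + 3)*M)/3 = (7*M)/3 = 7*M/3)
r = 173/3 (r = (40 + (-1 + 0*(-6))) + (7/3)*8 = (40 + (-1 + 0)) + 56/3 = (40 - 1) + 56/3 = 39 + 56/3 = 173/3 ≈ 57.667)
r*(-324 - 58) = 173*(-324 - 58)/3 = (173/3)*(-382) = -66086/3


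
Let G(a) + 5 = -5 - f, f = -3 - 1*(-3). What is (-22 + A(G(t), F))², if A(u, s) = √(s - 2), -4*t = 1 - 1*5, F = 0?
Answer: (22 - I*√2)² ≈ 482.0 - 62.225*I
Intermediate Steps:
t = 1 (t = -(1 - 1*5)/4 = -(1 - 5)/4 = -¼*(-4) = 1)
f = 0 (f = -3 + 3 = 0)
G(a) = -10 (G(a) = -5 + (-5 - 1*0) = -5 + (-5 + 0) = -5 - 5 = -10)
A(u, s) = √(-2 + s)
(-22 + A(G(t), F))² = (-22 + √(-2 + 0))² = (-22 + √(-2))² = (-22 + I*√2)²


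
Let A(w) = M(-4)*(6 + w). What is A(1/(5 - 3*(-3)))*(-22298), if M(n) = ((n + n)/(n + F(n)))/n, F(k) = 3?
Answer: 1895330/7 ≈ 2.7076e+5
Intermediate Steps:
M(n) = 2/(3 + n) (M(n) = ((n + n)/(n + 3))/n = ((2*n)/(3 + n))/n = (2*n/(3 + n))/n = 2/(3 + n))
A(w) = -12 - 2*w (A(w) = (2/(3 - 4))*(6 + w) = (2/(-1))*(6 + w) = (2*(-1))*(6 + w) = -2*(6 + w) = -12 - 2*w)
A(1/(5 - 3*(-3)))*(-22298) = (-12 - 2/(5 - 3*(-3)))*(-22298) = (-12 - 2/(5 + 9))*(-22298) = (-12 - 2/14)*(-22298) = (-12 - 2*1/14)*(-22298) = (-12 - ⅐)*(-22298) = -85/7*(-22298) = 1895330/7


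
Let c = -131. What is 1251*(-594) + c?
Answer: -743225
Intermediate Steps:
1251*(-594) + c = 1251*(-594) - 131 = -743094 - 131 = -743225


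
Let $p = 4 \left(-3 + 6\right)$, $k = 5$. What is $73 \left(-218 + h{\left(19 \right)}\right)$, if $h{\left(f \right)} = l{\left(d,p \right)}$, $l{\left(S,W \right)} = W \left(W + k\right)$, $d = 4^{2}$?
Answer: $-1022$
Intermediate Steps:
$d = 16$
$p = 12$ ($p = 4 \cdot 3 = 12$)
$l{\left(S,W \right)} = W \left(5 + W\right)$ ($l{\left(S,W \right)} = W \left(W + 5\right) = W \left(5 + W\right)$)
$h{\left(f \right)} = 204$ ($h{\left(f \right)} = 12 \left(5 + 12\right) = 12 \cdot 17 = 204$)
$73 \left(-218 + h{\left(19 \right)}\right) = 73 \left(-218 + 204\right) = 73 \left(-14\right) = -1022$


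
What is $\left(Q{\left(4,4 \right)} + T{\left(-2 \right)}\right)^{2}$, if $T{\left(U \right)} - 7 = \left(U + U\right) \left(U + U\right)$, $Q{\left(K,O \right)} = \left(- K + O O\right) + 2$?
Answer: $1369$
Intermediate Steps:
$Q{\left(K,O \right)} = 2 + O^{2} - K$ ($Q{\left(K,O \right)} = \left(- K + O^{2}\right) + 2 = \left(O^{2} - K\right) + 2 = 2 + O^{2} - K$)
$T{\left(U \right)} = 7 + 4 U^{2}$ ($T{\left(U \right)} = 7 + \left(U + U\right) \left(U + U\right) = 7 + 2 U 2 U = 7 + 4 U^{2}$)
$\left(Q{\left(4,4 \right)} + T{\left(-2 \right)}\right)^{2} = \left(\left(2 + 4^{2} - 4\right) + \left(7 + 4 \left(-2\right)^{2}\right)\right)^{2} = \left(\left(2 + 16 - 4\right) + \left(7 + 4 \cdot 4\right)\right)^{2} = \left(14 + \left(7 + 16\right)\right)^{2} = \left(14 + 23\right)^{2} = 37^{2} = 1369$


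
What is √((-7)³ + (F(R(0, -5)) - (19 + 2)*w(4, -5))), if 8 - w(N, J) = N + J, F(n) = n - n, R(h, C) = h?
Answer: 2*I*√133 ≈ 23.065*I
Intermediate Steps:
F(n) = 0
w(N, J) = 8 - J - N (w(N, J) = 8 - (N + J) = 8 - (J + N) = 8 + (-J - N) = 8 - J - N)
√((-7)³ + (F(R(0, -5)) - (19 + 2)*w(4, -5))) = √((-7)³ + (0 - (19 + 2)*(8 - 1*(-5) - 1*4))) = √(-343 + (0 - 21*(8 + 5 - 4))) = √(-343 + (0 - 21*9)) = √(-343 + (0 - 1*189)) = √(-343 + (0 - 189)) = √(-343 - 189) = √(-532) = 2*I*√133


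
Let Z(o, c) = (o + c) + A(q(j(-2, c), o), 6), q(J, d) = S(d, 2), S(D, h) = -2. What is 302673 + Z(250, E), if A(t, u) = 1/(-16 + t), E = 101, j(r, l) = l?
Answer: 5454431/18 ≈ 3.0302e+5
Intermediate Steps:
q(J, d) = -2
Z(o, c) = -1/18 + c + o (Z(o, c) = (o + c) + 1/(-16 - 2) = (c + o) + 1/(-18) = (c + o) - 1/18 = -1/18 + c + o)
302673 + Z(250, E) = 302673 + (-1/18 + 101 + 250) = 302673 + 6317/18 = 5454431/18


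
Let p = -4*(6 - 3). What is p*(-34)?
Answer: 408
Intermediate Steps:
p = -12 (p = -4*3 = -12)
p*(-34) = -12*(-34) = 408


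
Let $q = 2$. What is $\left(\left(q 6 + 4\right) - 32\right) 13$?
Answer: $-208$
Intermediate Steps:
$\left(\left(q 6 + 4\right) - 32\right) 13 = \left(\left(2 \cdot 6 + 4\right) - 32\right) 13 = \left(\left(12 + 4\right) - 32\right) 13 = \left(16 - 32\right) 13 = \left(-16\right) 13 = -208$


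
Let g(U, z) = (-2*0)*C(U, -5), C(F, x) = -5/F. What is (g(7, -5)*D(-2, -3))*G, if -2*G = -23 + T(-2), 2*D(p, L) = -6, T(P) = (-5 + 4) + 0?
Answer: 0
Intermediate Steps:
T(P) = -1 (T(P) = -1 + 0 = -1)
g(U, z) = 0 (g(U, z) = (-2*0)*(-5/U) = 0*(-5/U) = 0)
D(p, L) = -3 (D(p, L) = (1/2)*(-6) = -3)
G = 12 (G = -(-23 - 1)/2 = -1/2*(-24) = 12)
(g(7, -5)*D(-2, -3))*G = (0*(-3))*12 = 0*12 = 0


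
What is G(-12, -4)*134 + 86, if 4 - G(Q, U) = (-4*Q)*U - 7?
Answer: 27288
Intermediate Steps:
G(Q, U) = 11 + 4*Q*U (G(Q, U) = 4 - ((-4*Q)*U - 7) = 4 - (-4*Q*U - 7) = 4 - (-7 - 4*Q*U) = 4 + (7 + 4*Q*U) = 11 + 4*Q*U)
G(-12, -4)*134 + 86 = (11 + 4*(-12)*(-4))*134 + 86 = (11 + 192)*134 + 86 = 203*134 + 86 = 27202 + 86 = 27288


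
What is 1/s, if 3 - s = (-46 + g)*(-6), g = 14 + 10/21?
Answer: -7/1303 ≈ -0.0053722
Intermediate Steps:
g = 304/21 (g = 14 + 10*(1/21) = 14 + 10/21 = 304/21 ≈ 14.476)
s = -1303/7 (s = 3 - (-46 + 304/21)*(-6) = 3 - (-662)*(-6)/21 = 3 - 1*1324/7 = 3 - 1324/7 = -1303/7 ≈ -186.14)
1/s = 1/(-1303/7) = -7/1303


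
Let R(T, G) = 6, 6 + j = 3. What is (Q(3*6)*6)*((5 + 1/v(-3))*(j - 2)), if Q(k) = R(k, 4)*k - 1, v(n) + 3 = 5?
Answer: -17655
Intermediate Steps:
v(n) = 2 (v(n) = -3 + 5 = 2)
j = -3 (j = -6 + 3 = -3)
Q(k) = -1 + 6*k (Q(k) = 6*k - 1 = -1 + 6*k)
(Q(3*6)*6)*((5 + 1/v(-3))*(j - 2)) = ((-1 + 6*(3*6))*6)*((5 + 1/2)*(-3 - 2)) = ((-1 + 6*18)*6)*((5 + ½)*(-5)) = ((-1 + 108)*6)*((11/2)*(-5)) = (107*6)*(-55/2) = 642*(-55/2) = -17655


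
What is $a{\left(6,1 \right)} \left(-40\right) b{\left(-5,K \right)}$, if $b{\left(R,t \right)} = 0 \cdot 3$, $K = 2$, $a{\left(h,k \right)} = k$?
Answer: $0$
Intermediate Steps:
$b{\left(R,t \right)} = 0$
$a{\left(6,1 \right)} \left(-40\right) b{\left(-5,K \right)} = 1 \left(-40\right) 0 = \left(-40\right) 0 = 0$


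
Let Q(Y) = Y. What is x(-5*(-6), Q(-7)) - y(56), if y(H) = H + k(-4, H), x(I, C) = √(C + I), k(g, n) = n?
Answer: -112 + √23 ≈ -107.20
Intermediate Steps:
y(H) = 2*H (y(H) = H + H = 2*H)
x(-5*(-6), Q(-7)) - y(56) = √(-7 - 5*(-6)) - 2*56 = √(-7 + 30) - 1*112 = √23 - 112 = -112 + √23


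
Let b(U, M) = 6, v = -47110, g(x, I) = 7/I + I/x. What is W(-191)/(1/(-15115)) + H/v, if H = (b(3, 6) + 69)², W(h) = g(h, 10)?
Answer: -8808384268/899801 ≈ -9789.3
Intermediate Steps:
W(h) = 7/10 + 10/h
H = 5625 (H = (6 + 69)² = 75² = 5625)
W(-191)/(1/(-15115)) + H/v = (7/10 + 10/(-191))/(1/(-15115)) + 5625/(-47110) = (7/10 + 10*(-1/191))/(-1/15115) + 5625*(-1/47110) = (7/10 - 10/191)*(-15115) - 1125/9422 = (1237/1910)*(-15115) - 1125/9422 = -3739451/382 - 1125/9422 = -8808384268/899801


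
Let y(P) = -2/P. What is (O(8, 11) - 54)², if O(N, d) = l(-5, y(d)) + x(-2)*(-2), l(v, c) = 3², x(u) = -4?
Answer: 1369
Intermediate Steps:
l(v, c) = 9
O(N, d) = 17 (O(N, d) = 9 - 4*(-2) = 9 + 8 = 17)
(O(8, 11) - 54)² = (17 - 54)² = (-37)² = 1369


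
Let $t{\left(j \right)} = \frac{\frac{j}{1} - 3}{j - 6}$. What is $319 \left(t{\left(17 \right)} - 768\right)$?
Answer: $-244586$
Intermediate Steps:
$t{\left(j \right)} = \frac{-3 + j}{-6 + j}$ ($t{\left(j \right)} = \frac{j 1 - 3}{-6 + j} = \frac{j - 3}{-6 + j} = \frac{-3 + j}{-6 + j}$)
$319 \left(t{\left(17 \right)} - 768\right) = 319 \left(\frac{-3 + 17}{-6 + 17} - 768\right) = 319 \left(\frac{1}{11} \cdot 14 - 768\right) = 319 \left(\frac{14}{11} - 768\right) = 319 \left(- \frac{8434}{11}\right) = -244586$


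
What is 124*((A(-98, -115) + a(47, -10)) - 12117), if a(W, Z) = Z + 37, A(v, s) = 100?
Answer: -1486760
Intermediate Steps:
a(W, Z) = 37 + Z
124*((A(-98, -115) + a(47, -10)) - 12117) = 124*((100 + (37 - 10)) - 12117) = 124*((100 + 27) - 12117) = 124*(127 - 12117) = 124*(-11990) = -1486760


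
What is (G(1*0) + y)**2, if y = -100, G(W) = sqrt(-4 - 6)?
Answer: (100 - I*sqrt(10))**2 ≈ 9990.0 - 632.46*I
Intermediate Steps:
G(W) = I*sqrt(10) (G(W) = sqrt(-10) = I*sqrt(10))
(G(1*0) + y)**2 = (I*sqrt(10) - 100)**2 = (-100 + I*sqrt(10))**2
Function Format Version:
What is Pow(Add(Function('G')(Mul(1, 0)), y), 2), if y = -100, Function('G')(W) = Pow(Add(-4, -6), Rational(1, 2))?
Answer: Pow(Add(100, Mul(-1, I, Pow(10, Rational(1, 2)))), 2) ≈ Add(9990.0, Mul(-632.46, I))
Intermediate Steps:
Function('G')(W) = Mul(I, Pow(10, Rational(1, 2))) (Function('G')(W) = Pow(-10, Rational(1, 2)) = Mul(I, Pow(10, Rational(1, 2))))
Pow(Add(Function('G')(Mul(1, 0)), y), 2) = Pow(Add(Mul(I, Pow(10, Rational(1, 2))), -100), 2) = Pow(Add(-100, Mul(I, Pow(10, Rational(1, 2)))), 2)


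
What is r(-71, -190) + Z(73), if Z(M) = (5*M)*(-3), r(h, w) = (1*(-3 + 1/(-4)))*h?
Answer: -3457/4 ≈ -864.25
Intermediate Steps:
r(h, w) = -13*h/4 (r(h, w) = (1*(-3 + 1*(-¼)))*h = (1*(-3 - ¼))*h = (1*(-13/4))*h = -13*h/4)
Z(M) = -15*M
r(-71, -190) + Z(73) = -13/4*(-71) - 15*73 = 923/4 - 1095 = -3457/4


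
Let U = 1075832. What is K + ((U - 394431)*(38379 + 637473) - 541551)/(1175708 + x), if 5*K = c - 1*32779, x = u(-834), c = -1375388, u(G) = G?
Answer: 648209639547/5874370 ≈ 1.1035e+5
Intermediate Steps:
x = -834
K = -1408167/5 (K = (-1375388 - 1*32779)/5 = (-1375388 - 32779)/5 = (⅕)*(-1408167) = -1408167/5 ≈ -2.8163e+5)
K + ((U - 394431)*(38379 + 637473) - 541551)/(1175708 + x) = -1408167/5 + ((1075832 - 394431)*(38379 + 637473) - 541551)/(1175708 - 834) = -1408167/5 + (681401*675852 - 541551)/1174874 = -1408167/5 + (460526228652 - 541551)*(1/1174874) = -1408167/5 + 460525687101*(1/1174874) = -1408167/5 + 460525687101/1174874 = 648209639547/5874370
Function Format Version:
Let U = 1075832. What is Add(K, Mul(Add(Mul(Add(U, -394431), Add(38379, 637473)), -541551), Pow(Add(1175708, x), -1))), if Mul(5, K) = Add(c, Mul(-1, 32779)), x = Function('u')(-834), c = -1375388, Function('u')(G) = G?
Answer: Rational(648209639547, 5874370) ≈ 1.1035e+5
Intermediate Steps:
x = -834
K = Rational(-1408167, 5) (K = Mul(Rational(1, 5), Add(-1375388, Mul(-1, 32779))) = Mul(Rational(1, 5), Add(-1375388, -32779)) = Mul(Rational(1, 5), -1408167) = Rational(-1408167, 5) ≈ -2.8163e+5)
Add(K, Mul(Add(Mul(Add(U, -394431), Add(38379, 637473)), -541551), Pow(Add(1175708, x), -1))) = Add(Rational(-1408167, 5), Mul(Add(Mul(Add(1075832, -394431), Add(38379, 637473)), -541551), Pow(Add(1175708, -834), -1))) = Add(Rational(-1408167, 5), Mul(Add(Mul(681401, 675852), -541551), Pow(1174874, -1))) = Add(Rational(-1408167, 5), Mul(Add(460526228652, -541551), Rational(1, 1174874))) = Add(Rational(-1408167, 5), Mul(460525687101, Rational(1, 1174874))) = Add(Rational(-1408167, 5), Rational(460525687101, 1174874)) = Rational(648209639547, 5874370)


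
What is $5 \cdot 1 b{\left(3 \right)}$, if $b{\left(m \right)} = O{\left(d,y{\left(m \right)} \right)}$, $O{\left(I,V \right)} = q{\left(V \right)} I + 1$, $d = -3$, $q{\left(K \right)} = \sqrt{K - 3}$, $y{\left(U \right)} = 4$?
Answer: $-10$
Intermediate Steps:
$q{\left(K \right)} = \sqrt{-3 + K}$
$O{\left(I,V \right)} = 1 + I \sqrt{-3 + V}$ ($O{\left(I,V \right)} = \sqrt{-3 + V} I + 1 = I \sqrt{-3 + V} + 1 = 1 + I \sqrt{-3 + V}$)
$b{\left(m \right)} = -2$ ($b{\left(m \right)} = 1 - 3 \sqrt{-3 + 4} = 1 - 3 \sqrt{1} = 1 - 3 = -2$)
$5 \cdot 1 b{\left(3 \right)} = 5 \cdot 1 \left(-2\right) = 5 \left(-2\right) = -10$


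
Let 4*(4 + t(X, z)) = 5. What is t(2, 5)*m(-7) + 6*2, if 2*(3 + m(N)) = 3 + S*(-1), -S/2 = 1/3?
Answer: 365/24 ≈ 15.208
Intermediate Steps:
t(X, z) = -11/4 (t(X, z) = -4 + (1/4)*5 = -4 + 5/4 = -11/4)
S = -2/3 ≈ -0.66667
m(N) = -7/6 (m(N) = -3 + (3 - 2/3*(-1))/2 = -3 + (3 + 2/3)/2 = -3 + (1/2)*(11/3) = -3 + 11/6 = -7/6)
t(2, 5)*m(-7) + 6*2 = -11/4*(-7/6) + 6*2 = 77/24 + 12 = 365/24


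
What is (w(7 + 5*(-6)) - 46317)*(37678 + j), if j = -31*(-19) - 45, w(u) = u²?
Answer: -1750108936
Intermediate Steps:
j = 544 (j = 589 - 45 = 544)
(w(7 + 5*(-6)) - 46317)*(37678 + j) = ((7 + 5*(-6))² - 46317)*(37678 + 544) = ((7 - 30)² - 46317)*38222 = ((-23)² - 46317)*38222 = (529 - 46317)*38222 = -45788*38222 = -1750108936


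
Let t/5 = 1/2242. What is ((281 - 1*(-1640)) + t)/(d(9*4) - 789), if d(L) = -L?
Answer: -1435629/616550 ≈ -2.3285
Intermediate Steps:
t = 5/2242 ≈ 0.0022302
((281 - 1*(-1640)) + t)/(d(9*4) - 789) = ((281 - 1*(-1640)) + 5/2242)/(-9*4 - 789) = ((281 + 1640) + 5/2242)/(-1*36 - 789) = (1921 + 5/2242)/(-36 - 789) = (4306887/2242)/(-825) = (4306887/2242)*(-1/825) = -1435629/616550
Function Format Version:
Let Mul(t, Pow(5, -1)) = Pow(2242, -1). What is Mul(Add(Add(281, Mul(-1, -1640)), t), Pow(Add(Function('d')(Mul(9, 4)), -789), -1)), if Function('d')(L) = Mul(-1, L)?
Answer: Rational(-1435629, 616550) ≈ -2.3285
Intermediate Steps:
t = Rational(5, 2242) (t = Mul(5, Pow(2242, -1)) = Mul(5, Rational(1, 2242)) = Rational(5, 2242) ≈ 0.0022302)
Mul(Add(Add(281, Mul(-1, -1640)), t), Pow(Add(Function('d')(Mul(9, 4)), -789), -1)) = Mul(Add(Add(281, Mul(-1, -1640)), Rational(5, 2242)), Pow(Add(Mul(-1, Mul(9, 4)), -789), -1)) = Mul(Add(Add(281, 1640), Rational(5, 2242)), Pow(Add(Mul(-1, 36), -789), -1)) = Mul(Add(1921, Rational(5, 2242)), Pow(Add(-36, -789), -1)) = Mul(Rational(4306887, 2242), Pow(-825, -1)) = Mul(Rational(4306887, 2242), Rational(-1, 825)) = Rational(-1435629, 616550)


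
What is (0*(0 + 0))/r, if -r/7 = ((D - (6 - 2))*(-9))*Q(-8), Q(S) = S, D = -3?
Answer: 0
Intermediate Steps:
r = 3528 (r = -7*(-3 - (6 - 2))*(-9)*(-8) = -7*(-3 - 1*4)*(-9)*(-8) = -7*(-3 - 4)*(-9)*(-8) = -7*(-7*(-9))*(-8) = -441*(-8) = -7*(-504) = 3528)
(0*(0 + 0))/r = (0*(0 + 0))/3528 = (0*0)*(1/3528) = 0*(1/3528) = 0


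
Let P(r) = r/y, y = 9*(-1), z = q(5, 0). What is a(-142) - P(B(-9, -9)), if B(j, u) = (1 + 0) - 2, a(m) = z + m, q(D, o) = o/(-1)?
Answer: -1279/9 ≈ -142.11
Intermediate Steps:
q(D, o) = -o (q(D, o) = o*(-1) = -o)
z = 0 (z = -1*0 = 0)
y = -9
a(m) = m (a(m) = 0 + m = m)
B(j, u) = -1 (B(j, u) = 1 - 2 = -1)
P(r) = -r/9 (P(r) = r/(-9) = r*(-⅑) = -r/9)
a(-142) - P(B(-9, -9)) = -142 - (-1)*(-1)/9 = -142 - 1*⅑ = -142 - ⅑ = -1279/9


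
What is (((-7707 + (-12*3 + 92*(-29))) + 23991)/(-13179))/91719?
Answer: -13580/1208764701 ≈ -1.1235e-5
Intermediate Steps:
(((-7707 + (-12*3 + 92*(-29))) + 23991)/(-13179))/91719 = (((-7707 + (-36 - 2668)) + 23991)*(-1/13179))*(1/91719) = (((-7707 - 2704) + 23991)*(-1/13179))*(1/91719) = ((-10411 + 23991)*(-1/13179))*(1/91719) = (13580*(-1/13179))*(1/91719) = -13580/13179*1/91719 = -13580/1208764701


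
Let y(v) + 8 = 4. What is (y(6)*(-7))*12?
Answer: 336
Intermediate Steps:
y(v) = -4 (y(v) = -8 + 4 = -4)
(y(6)*(-7))*12 = -4*(-7)*12 = 28*12 = 336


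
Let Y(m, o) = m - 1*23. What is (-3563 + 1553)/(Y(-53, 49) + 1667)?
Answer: -2010/1591 ≈ -1.2634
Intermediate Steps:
Y(m, o) = -23 + m (Y(m, o) = m - 23 = -23 + m)
(-3563 + 1553)/(Y(-53, 49) + 1667) = (-3563 + 1553)/((-23 - 53) + 1667) = -2010/(-76 + 1667) = -2010/1591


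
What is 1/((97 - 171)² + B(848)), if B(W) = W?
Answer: 1/6324 ≈ 0.00015813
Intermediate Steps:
1/((97 - 171)² + B(848)) = 1/((97 - 171)² + 848) = 1/((-74)² + 848) = 1/(5476 + 848) = 1/6324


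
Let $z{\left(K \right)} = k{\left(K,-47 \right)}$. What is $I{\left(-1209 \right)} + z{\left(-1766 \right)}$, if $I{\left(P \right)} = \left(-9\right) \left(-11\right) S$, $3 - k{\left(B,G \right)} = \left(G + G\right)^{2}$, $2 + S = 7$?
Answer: $-8338$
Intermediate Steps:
$S = 5$ ($S = -2 + 7 = 5$)
$k{\left(B,G \right)} = 3 - 4 G^{2}$ ($k{\left(B,G \right)} = 3 - \left(G + G\right)^{2} = 3 - \left(2 G\right)^{2} = 3 - 4 G^{2}$)
$I{\left(P \right)} = 495$ ($I{\left(P \right)} = \left(-9\right) \left(-11\right) 5 = 99 \cdot 5 = 495$)
$z{\left(K \right)} = -8833$ ($z{\left(K \right)} = 3 - 4 \left(-47\right)^{2} = 3 - 8836 = -8833$)
$I{\left(-1209 \right)} + z{\left(-1766 \right)} = 495 - 8833 = -8338$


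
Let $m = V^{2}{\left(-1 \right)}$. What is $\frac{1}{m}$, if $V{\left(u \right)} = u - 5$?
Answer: $\frac{1}{36} \approx 0.027778$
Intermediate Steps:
$V{\left(u \right)} = -5 + u$ ($V{\left(u \right)} = u - 5 = -5 + u$)
$m = 36$ ($m = \left(-5 - 1\right)^{2} = \left(-6\right)^{2} = 36$)
$\frac{1}{m} = \frac{1}{36}$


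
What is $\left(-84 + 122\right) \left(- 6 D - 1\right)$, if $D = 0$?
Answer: $-38$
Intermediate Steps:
$\left(-84 + 122\right) \left(- 6 D - 1\right) = \left(-84 + 122\right) \left(\left(-6\right) 0 - 1\right) = 38 \left(0 - 1\right) = 38 \left(-1\right) = -38$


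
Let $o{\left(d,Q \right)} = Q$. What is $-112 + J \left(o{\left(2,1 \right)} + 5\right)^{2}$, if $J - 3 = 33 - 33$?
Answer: $-4$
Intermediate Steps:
$J = 3$ ($J = 3 + \left(33 - 33\right) = 3 + 0 = 3$)
$-112 + J \left(o{\left(2,1 \right)} + 5\right)^{2} = -112 + 3 \left(1 + 5\right)^{2} = -112 + 3 \cdot 6^{2} = -112 + 3 \cdot 36 = -112 + 108 = -4$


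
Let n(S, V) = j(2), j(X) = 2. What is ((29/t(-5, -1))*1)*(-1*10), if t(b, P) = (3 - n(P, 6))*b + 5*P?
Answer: 29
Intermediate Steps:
n(S, V) = 2
t(b, P) = b + 5*P (t(b, P) = (3 - 1*2)*b + 5*P = (3 - 2)*b + 5*P = 1*b + 5*P = b + 5*P)
((29/t(-5, -1))*1)*(-1*10) = ((29/(-5 + 5*(-1)))*1)*(-1*10) = ((29/(-5 - 5))*1)*(-10) = ((29/(-10))*1)*(-10) = ((29*(-⅒))*1)*(-10) = -29/10*1*(-10) = -29/10*(-10) = 29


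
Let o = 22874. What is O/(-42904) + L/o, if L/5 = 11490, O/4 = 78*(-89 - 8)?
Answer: 197318346/61336631 ≈ 3.2170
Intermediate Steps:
O = -30264 (O = 4*(78*(-89 - 8)) = 4*(78*(-97)) = 4*(-7566) = -30264)
L = 57450 (L = 5*11490 = 57450)
O/(-42904) + L/o = -30264/(-42904) + 57450/22874 = -30264*(-1/42904) + 57450*(1/22874) = 3783/5363 + 28725/11437 = 197318346/61336631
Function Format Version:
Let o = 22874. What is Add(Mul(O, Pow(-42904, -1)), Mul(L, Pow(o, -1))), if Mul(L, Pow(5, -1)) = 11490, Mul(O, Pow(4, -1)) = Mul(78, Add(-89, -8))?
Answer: Rational(197318346, 61336631) ≈ 3.2170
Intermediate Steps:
O = -30264 (O = Mul(4, Mul(78, Add(-89, -8))) = Mul(4, Mul(78, -97)) = Mul(4, -7566) = -30264)
L = 57450 (L = Mul(5, 11490) = 57450)
Add(Mul(O, Pow(-42904, -1)), Mul(L, Pow(o, -1))) = Add(Mul(-30264, Pow(-42904, -1)), Mul(57450, Pow(22874, -1))) = Add(Mul(-30264, Rational(-1, 42904)), Mul(57450, Rational(1, 22874))) = Add(Rational(3783, 5363), Rational(28725, 11437)) = Rational(197318346, 61336631)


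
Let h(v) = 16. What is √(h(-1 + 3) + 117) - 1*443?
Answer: -443 + √133 ≈ -431.47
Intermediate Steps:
√(h(-1 + 3) + 117) - 1*443 = √(16 + 117) - 1*443 = √133 - 443 = -443 + √133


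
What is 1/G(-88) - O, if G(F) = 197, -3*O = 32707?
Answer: 6443282/591 ≈ 10902.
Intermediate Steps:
O = -32707/3 (O = -1/3*32707 = -32707/3 ≈ -10902.)
1/G(-88) - O = 1/197 - 1*(-32707/3) = 1/197 + 32707/3 = 6443282/591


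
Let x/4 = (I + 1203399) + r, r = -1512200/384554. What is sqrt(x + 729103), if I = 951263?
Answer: sqrt(345589930163395679)/192277 ≈ 3057.4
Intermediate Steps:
r = -756100/192277 (r = -1512200*1/384554 = -756100/192277 ≈ -3.9323)
x = 1657164757096/192277 (x = 4*((951263 + 1203399) - 756100/192277) = 4*(2154662 - 756100/192277) = 4*(414291189274/192277) = 1657164757096/192277 ≈ 8.6186e+6)
sqrt(x + 729103) = sqrt(1657164757096/192277 + 729103) = sqrt(1797354494627/192277) = sqrt(345589930163395679)/192277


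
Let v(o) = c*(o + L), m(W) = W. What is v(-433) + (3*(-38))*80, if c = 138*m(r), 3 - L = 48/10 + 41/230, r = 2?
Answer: -129174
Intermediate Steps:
L = -91/46 (L = 3 - (48/10 + 41/230) = 3 - (48*(⅒) + 41*(1/230)) = 3 - (24/5 + 41/230) = 3 - 1*229/46 = 3 - 229/46 = -91/46 ≈ -1.9783)
c = 276 (c = 138*2 = 276)
v(o) = -546 + 276*o (v(o) = 276*(o - 91/46) = 276*(-91/46 + o) = -546 + 276*o)
v(-433) + (3*(-38))*80 = (-546 + 276*(-433)) + (3*(-38))*80 = (-546 - 119508) - 114*80 = -120054 - 9120 = -129174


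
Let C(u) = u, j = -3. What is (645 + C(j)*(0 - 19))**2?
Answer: 492804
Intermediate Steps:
(645 + C(j)*(0 - 19))**2 = (645 - 3*(0 - 19))**2 = (645 - 3*(-19))**2 = (645 + 57)**2 = 702**2 = 492804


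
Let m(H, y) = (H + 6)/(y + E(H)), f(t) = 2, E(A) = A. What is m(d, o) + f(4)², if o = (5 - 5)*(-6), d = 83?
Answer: 421/83 ≈ 5.0723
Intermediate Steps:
o = 0 (o = 0*(-6) = 0)
m(H, y) = (6 + H)/(H + y) (m(H, y) = (H + 6)/(y + H) = (6 + H)/(H + y))
m(d, o) + f(4)² = (6 + 83)/(83 + 0) + 2² = 89/83 + 4 = 421/83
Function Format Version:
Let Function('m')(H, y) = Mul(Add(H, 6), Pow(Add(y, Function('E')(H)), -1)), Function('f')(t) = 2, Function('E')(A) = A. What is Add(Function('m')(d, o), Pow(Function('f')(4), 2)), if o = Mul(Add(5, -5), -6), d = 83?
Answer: Rational(421, 83) ≈ 5.0723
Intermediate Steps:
o = 0 (o = Mul(0, -6) = 0)
Function('m')(H, y) = Mul(Pow(Add(H, y), -1), Add(6, H)) (Function('m')(H, y) = Mul(Add(H, 6), Pow(Add(y, H), -1)) = Mul(Add(6, H), Pow(Add(H, y), -1)) = Mul(Pow(Add(H, y), -1), Add(6, H)))
Add(Function('m')(d, o), Pow(Function('f')(4), 2)) = Add(Mul(Pow(Add(83, 0), -1), Add(6, 83)), Pow(2, 2)) = Add(Mul(Pow(83, -1), 89), 4) = Add(Mul(Rational(1, 83), 89), 4) = Add(Rational(89, 83), 4) = Rational(421, 83)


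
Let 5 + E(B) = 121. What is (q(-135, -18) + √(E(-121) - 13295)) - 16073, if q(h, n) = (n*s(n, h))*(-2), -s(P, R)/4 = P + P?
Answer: -10889 + I*√13179 ≈ -10889.0 + 114.8*I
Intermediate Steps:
s(P, R) = -8*P (s(P, R) = -4*(P + P) = -8*P)
E(B) = 116 (E(B) = -5 + 121 = 116)
q(h, n) = 16*n² (q(h, n) = (n*(-8*n))*(-2) = -8*n²*(-2) = 16*n²)
(q(-135, -18) + √(E(-121) - 13295)) - 16073 = (16*(-18)² + √(116 - 13295)) - 16073 = (16*324 + √(-13179)) - 16073 = (5184 + I*√13179) - 16073 = -10889 + I*√13179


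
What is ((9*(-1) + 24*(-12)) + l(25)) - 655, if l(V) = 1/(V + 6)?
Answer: -29511/31 ≈ -951.97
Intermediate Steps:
l(V) = 1/(6 + V)
((9*(-1) + 24*(-12)) + l(25)) - 655 = ((9*(-1) + 24*(-12)) + 1/(6 + 25)) - 655 = ((-9 - 288) + 1/31) - 655 = (-297 + 1/31) - 655 = -9206/31 - 655 = -29511/31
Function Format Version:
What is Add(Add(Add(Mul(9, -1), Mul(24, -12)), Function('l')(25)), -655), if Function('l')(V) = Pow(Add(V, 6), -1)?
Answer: Rational(-29511, 31) ≈ -951.97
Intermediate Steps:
Function('l')(V) = Pow(Add(6, V), -1)
Add(Add(Add(Mul(9, -1), Mul(24, -12)), Function('l')(25)), -655) = Add(Add(Add(Mul(9, -1), Mul(24, -12)), Pow(Add(6, 25), -1)), -655) = Add(Add(Add(-9, -288), Pow(31, -1)), -655) = Add(Add(-297, Rational(1, 31)), -655) = Add(Rational(-9206, 31), -655) = Rational(-29511, 31)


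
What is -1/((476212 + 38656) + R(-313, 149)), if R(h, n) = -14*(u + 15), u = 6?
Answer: -1/514574 ≈ -1.9434e-6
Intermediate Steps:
R(h, n) = -294 (R(h, n) = -14*(6 + 15) = -14*21 = -294)
-1/((476212 + 38656) + R(-313, 149)) = -1/((476212 + 38656) - 294) = -1/(514868 - 294) = -1/514574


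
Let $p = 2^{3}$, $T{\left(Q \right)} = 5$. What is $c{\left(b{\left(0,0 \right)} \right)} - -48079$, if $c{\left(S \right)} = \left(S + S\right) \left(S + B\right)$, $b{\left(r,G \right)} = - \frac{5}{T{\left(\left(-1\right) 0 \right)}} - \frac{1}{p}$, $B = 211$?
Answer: $\frac{1523417}{32} \approx 47607.0$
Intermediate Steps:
$p = 8$
$b{\left(r,G \right)} = - \frac{9}{8}$ ($b{\left(r,G \right)} = - \frac{5}{5} - \frac{1}{8} = \left(-5\right) \frac{1}{5} - \frac{1}{8} = -1 - \frac{1}{8} = - \frac{9}{8}$)
$c{\left(S \right)} = 2 S \left(211 + S\right)$ ($c{\left(S \right)} = \left(S + S\right) \left(S + 211\right) = 2 S \left(211 + S\right)$)
$c{\left(b{\left(0,0 \right)} \right)} - -48079 = 2 \left(- \frac{9}{8}\right) \left(211 - \frac{9}{8}\right) - -48079 = 2 \left(- \frac{9}{8}\right) \frac{1679}{8} + 48079 = - \frac{15111}{32} + 48079 = \frac{1523417}{32}$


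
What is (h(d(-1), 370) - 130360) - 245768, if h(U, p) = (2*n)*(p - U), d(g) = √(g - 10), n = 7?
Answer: -370948 - 14*I*√11 ≈ -3.7095e+5 - 46.433*I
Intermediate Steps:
d(g) = √(-10 + g)
h(U, p) = -14*U + 14*p (h(U, p) = (2*7)*(p - U) = 14*(p - U) = -14*U + 14*p)
(h(d(-1), 370) - 130360) - 245768 = ((-14*√(-10 - 1) + 14*370) - 130360) - 245768 = ((-14*I*√11 + 5180) - 130360) - 245768 = ((5180 - 14*I*√11) - 130360) - 245768 = (-125180 - 14*I*√11) - 245768 = -370948 - 14*I*√11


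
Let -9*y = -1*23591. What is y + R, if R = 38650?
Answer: 371441/9 ≈ 41271.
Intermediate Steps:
y = 23591/9 (y = -(-1)*23591/9 = -1/9*(-23591) = 23591/9 ≈ 2621.2)
y + R = 23591/9 + 38650 = 371441/9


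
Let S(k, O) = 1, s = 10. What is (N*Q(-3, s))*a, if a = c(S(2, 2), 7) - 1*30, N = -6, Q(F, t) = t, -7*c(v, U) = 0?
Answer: 1800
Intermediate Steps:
c(v, U) = 0 (c(v, U) = -⅐*0 = 0)
a = -30 (a = 0 - 1*30 = 0 - 30 = -30)
(N*Q(-3, s))*a = -6*10*(-30) = -60*(-30) = 1800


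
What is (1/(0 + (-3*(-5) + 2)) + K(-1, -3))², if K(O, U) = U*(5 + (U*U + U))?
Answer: 313600/289 ≈ 1085.1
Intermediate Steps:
K(O, U) = U*(5 + U + U²) (K(O, U) = U*(5 + (U² + U)) = U*(5 + (U + U²)) = U*(5 + U + U²))
(1/(0 + (-3*(-5) + 2)) + K(-1, -3))² = (1/(0 + (-3*(-5) + 2)) - 3*(5 - 3 + (-3)²))² = (1/(0 + (15 + 2)) - 3*(5 - 3 + 9))² = (1/(0 + 17) - 3*11)² = (1/17 - 33)² = (-560/17)² = 313600/289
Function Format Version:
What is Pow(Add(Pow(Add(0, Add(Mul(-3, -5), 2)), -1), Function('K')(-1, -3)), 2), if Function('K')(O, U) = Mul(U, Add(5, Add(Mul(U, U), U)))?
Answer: Rational(313600, 289) ≈ 1085.1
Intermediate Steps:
Function('K')(O, U) = Mul(U, Add(5, U, Pow(U, 2))) (Function('K')(O, U) = Mul(U, Add(5, Add(Pow(U, 2), U))) = Mul(U, Add(5, Add(U, Pow(U, 2)))) = Mul(U, Add(5, U, Pow(U, 2))))
Pow(Add(Pow(Add(0, Add(Mul(-3, -5), 2)), -1), Function('K')(-1, -3)), 2) = Pow(Add(Pow(Add(0, Add(Mul(-3, -5), 2)), -1), Mul(-3, Add(5, -3, Pow(-3, 2)))), 2) = Pow(Add(Pow(Add(0, Add(15, 2)), -1), Mul(-3, Add(5, -3, 9))), 2) = Pow(Add(Pow(Add(0, 17), -1), Mul(-3, 11)), 2) = Pow(Add(Pow(17, -1), -33), 2) = Pow(Add(Rational(1, 17), -33), 2) = Pow(Rational(-560, 17), 2) = Rational(313600, 289)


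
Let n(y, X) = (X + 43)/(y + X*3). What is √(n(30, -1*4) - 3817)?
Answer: I*√137334/6 ≈ 61.764*I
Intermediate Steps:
n(y, X) = (43 + X)/(y + 3*X)
√(n(30, -1*4) - 3817) = √((43 - 1*4)/(30 + 3*(-1*4)) - 3817) = √((43 - 4)/(30 + 3*(-4)) - 3817) = √(39/(30 - 12) - 3817) = √(39/18 - 3817) = √((1/18)*39 - 3817) = √(13/6 - 3817) = √(-22889/6) = I*√137334/6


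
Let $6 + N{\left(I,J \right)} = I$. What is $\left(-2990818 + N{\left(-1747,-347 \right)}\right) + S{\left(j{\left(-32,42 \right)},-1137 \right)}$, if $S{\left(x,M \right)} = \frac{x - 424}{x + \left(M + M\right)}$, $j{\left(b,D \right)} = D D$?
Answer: $- \frac{152621255}{51} \approx -2.9926 \cdot 10^{6}$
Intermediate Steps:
$N{\left(I,J \right)} = -6 + I$
$j{\left(b,D \right)} = D^{2}$
$S{\left(x,M \right)} = \frac{-424 + x}{x + 2 M}$
$\left(-2990818 + N{\left(-1747,-347 \right)}\right) + S{\left(j{\left(-32,42 \right)},-1137 \right)} = \left(-2990818 - 1753\right) + \frac{-424 + 42^{2}}{42^{2} + 2 \left(-1137\right)} = \left(-2990818 - 1753\right) + \frac{-424 + 1764}{1764 - 2274} = -2992571 + \frac{1}{-510} \cdot 1340 = -2992571 - \frac{134}{51} = - \frac{152621255}{51}$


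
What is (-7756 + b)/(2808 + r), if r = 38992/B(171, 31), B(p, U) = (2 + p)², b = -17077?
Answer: -743226857/84079624 ≈ -8.8396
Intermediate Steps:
r = 38992/29929 (r = 38992/((2 + 171)²) = 38992/(173²) = 38992/29929 ≈ 1.3028)
(-7756 + b)/(2808 + r) = (-7756 - 17077)/(2808 + 38992/29929) = -24833/84079624/29929 = -24833*29929/84079624 = -743226857/84079624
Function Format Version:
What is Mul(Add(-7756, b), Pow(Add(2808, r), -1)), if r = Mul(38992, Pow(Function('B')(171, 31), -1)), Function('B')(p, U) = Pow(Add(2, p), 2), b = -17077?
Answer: Rational(-743226857, 84079624) ≈ -8.8396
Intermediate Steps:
r = Rational(38992, 29929) (r = Mul(38992, Pow(Pow(Add(2, 171), 2), -1)) = Mul(38992, Pow(Pow(173, 2), -1)) = Mul(38992, Pow(29929, -1)) = Mul(38992, Rational(1, 29929)) = Rational(38992, 29929) ≈ 1.3028)
Mul(Add(-7756, b), Pow(Add(2808, r), -1)) = Mul(Add(-7756, -17077), Pow(Add(2808, Rational(38992, 29929)), -1)) = Mul(-24833, Pow(Rational(84079624, 29929), -1)) = Mul(-24833, Rational(29929, 84079624)) = Rational(-743226857, 84079624)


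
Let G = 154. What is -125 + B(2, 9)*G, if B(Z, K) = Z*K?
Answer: 2647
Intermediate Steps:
B(Z, K) = K*Z
-125 + B(2, 9)*G = -125 + (9*2)*154 = -125 + 18*154 = -125 + 2772 = 2647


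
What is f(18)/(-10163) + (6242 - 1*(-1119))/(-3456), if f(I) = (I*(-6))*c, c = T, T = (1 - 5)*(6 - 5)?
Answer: -76302835/35123328 ≈ -2.1724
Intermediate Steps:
T = -4 (T = -4*1 = -4)
c = -4
f(I) = 24*I (f(I) = (I*(-6))*(-4) = -6*I*(-4) = 24*I)
f(18)/(-10163) + (6242 - 1*(-1119))/(-3456) = (24*18)/(-10163) + (6242 - 1*(-1119))/(-3456) = 432*(-1/10163) + (6242 + 1119)*(-1/3456) = -432/10163 + 7361*(-1/3456) = -432/10163 - 7361/3456 = -76302835/35123328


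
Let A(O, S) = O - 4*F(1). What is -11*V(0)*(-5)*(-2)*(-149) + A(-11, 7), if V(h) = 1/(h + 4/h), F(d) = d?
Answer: -15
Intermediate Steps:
A(O, S) = -4 + O (A(O, S) = O - 4*1 = O - 4 = -4 + O)
-11*V(0)*(-5)*(-2)*(-149) + A(-11, 7) = -11*(0/(4 + 0²))*(-5)*(-2)*(-149) + (-4 - 11) = -11*(0/(4 + 0))*(-5)*(-2)*(-149) - 15 = -11*(0/4)*(-5)*(-2)*(-149) - 15 = -11*(0*(¼))*(-5)*(-2)*(-149) - 15 = -11*0*(-5)*(-2)*(-149) - 15 = -0*(-2)*(-149) - 15 = -11*0*(-149) - 15 = 0*(-149) - 15 = 0 - 15 = -15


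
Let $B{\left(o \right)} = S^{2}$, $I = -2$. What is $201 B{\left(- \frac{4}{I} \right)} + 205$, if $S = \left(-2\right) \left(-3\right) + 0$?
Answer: $7441$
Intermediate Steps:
$S = 6$ ($S = 6 + 0 = 6$)
$B{\left(o \right)} = 36$ ($B{\left(o \right)} = 6^{2} = 36$)
$201 B{\left(- \frac{4}{I} \right)} + 205 = 201 \cdot 36 + 205 = 7236 + 205 = 7441$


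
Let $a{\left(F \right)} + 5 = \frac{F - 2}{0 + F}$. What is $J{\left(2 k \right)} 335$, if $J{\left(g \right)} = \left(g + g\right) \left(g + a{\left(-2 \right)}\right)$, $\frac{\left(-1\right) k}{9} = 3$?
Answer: $2062260$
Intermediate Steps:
$k = -27$ ($k = \left(-9\right) 3 = -27$)
$a{\left(F \right)} = -5 + \frac{-2 + F}{F}$ ($a{\left(F \right)} = -5 + \frac{F - 2}{0 + F} = -5 + \frac{-2 + F}{F}$)
$J{\left(g \right)} = 2 g \left(-3 + g\right)$ ($J{\left(g \right)} = \left(g + g\right) \left(g - \left(4 + \frac{2}{-2}\right)\right) = 2 g \left(g - 3\right) = 2 g \left(-3 + g\right)$)
$J{\left(2 k \right)} 335 = 2 \cdot 2 \left(-27\right) \left(-3 + 2 \left(-27\right)\right) 335 = 2 \left(-54\right) \left(-3 - 54\right) 335 = 2 \left(-54\right) \left(-57\right) 335 = 6156 \cdot 335 = 2062260$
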